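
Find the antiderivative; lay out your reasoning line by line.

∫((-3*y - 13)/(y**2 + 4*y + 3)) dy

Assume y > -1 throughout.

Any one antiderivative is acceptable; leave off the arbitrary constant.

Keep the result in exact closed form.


Step 1. Decompose ∫((-3*y - 13)/(y**2 + 4*y + 3)) dy by partial fractions, (-3*y - 13)/(y**2 + 4*y + 3) = 2/(y + 3) - 5/(y + 1): now ∫(-5/(y + 1)) dy + ∫(2/(y + 3)) dy.
Step 2. Evaluate the standard form [assuming y > -3]: now 2*log(y + 3) + ∫(-5/(y + 1)) dy.
Step 3. Evaluate the standard form [assuming y > -1]: now -5*log(y + 1) + 2*log(y + 3).
Answer: -5*log(y + 1) + 2*log(y + 3).


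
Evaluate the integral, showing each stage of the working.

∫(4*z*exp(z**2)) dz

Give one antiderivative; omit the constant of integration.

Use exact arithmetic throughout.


Step 1. Substitute u = z**2, turning ∫(4*z*exp(z**2)) dz into ∫(2*exp(u)) du: now ∫(2*exp(u)) du.
Step 2. Evaluate the standard form: now 2*exp(u).
Step 3. Substitute back u = z**2: now 2*exp(z**2).
Answer: 2*exp(z**2).


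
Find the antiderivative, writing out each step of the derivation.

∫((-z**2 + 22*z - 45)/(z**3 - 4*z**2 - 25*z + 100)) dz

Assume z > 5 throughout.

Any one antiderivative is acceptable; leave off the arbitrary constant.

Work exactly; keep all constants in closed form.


Step 1. Decompose ∫((-z**2 + 22*z - 45)/(z**3 - 4*z**2 - 25*z + 100)) dz by partial fractions, (-z**2 + 22*z - 45)/(z**3 - 4*z**2 - 25*z + 100) = -2/(z + 5) - 3/(z - 4) + 4/(z - 5): now ∫(4/(z - 5)) dz + ∫(-3/(z - 4)) dz + ∫(-2/(z + 5)) dz.
Step 2. Evaluate the standard form [assuming z > -5]: now -2*log(z + 5) + ∫(4/(z - 5)) dz + ∫(-3/(z - 4)) dz.
Step 3. Evaluate the standard form [assuming z > 4]: now -3*log(z - 4) - 2*log(z + 5) + ∫(4/(z - 5)) dz.
Step 4. Evaluate the standard form [assuming z > 5]: now 4*log(z - 5) - 3*log(z - 4) - 2*log(z + 5).
Answer: 4*log(z - 5) - 3*log(z - 4) - 2*log(z + 5).


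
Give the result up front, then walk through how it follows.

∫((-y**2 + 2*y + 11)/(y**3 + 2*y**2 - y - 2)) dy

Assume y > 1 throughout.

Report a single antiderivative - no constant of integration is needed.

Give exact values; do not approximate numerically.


The answer is 2*log(y - 1) - 4*log(y + 1) + log(y + 2).
Step 1. Decompose ∫((-y**2 + 2*y + 11)/(y**3 + 2*y**2 - y - 2)) dy by partial fractions, (-y**2 + 2*y + 11)/(y**3 + 2*y**2 - y - 2) = 1/(y + 2) - 4/(y + 1) + 2/(y - 1): now ∫(2/(y - 1)) dy + ∫(-4/(y + 1)) dy + ∫(1/(y + 2)) dy.
Step 2. Evaluate the standard form [assuming y > 1]: now 2*log(y - 1) + ∫(-4/(y + 1)) dy + ∫(1/(y + 2)) dy.
Step 3. Evaluate the standard form [assuming y > -1]: now 2*log(y - 1) - 4*log(y + 1) + ∫(1/(y + 2)) dy.
Step 4. Evaluate the standard form [assuming y > -2]: now 2*log(y - 1) - 4*log(y + 1) + log(y + 2).
Answer: 2*log(y - 1) - 4*log(y + 1) + log(y + 2).


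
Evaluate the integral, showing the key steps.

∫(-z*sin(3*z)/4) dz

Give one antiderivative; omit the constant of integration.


Step 1. Integrate ∫(-z*sin(3*z)/4) dz by parts with u = z, dv = (-sin(3*z)/4) dz, so v = cos(3*z)/12: now z*cos(3*z)/12 + ∫(-cos(3*z)/12) dz.
Step 2. Evaluate the standard form: now z*cos(3*z)/12 - sin(3*z)/36.
Answer: z*cos(3*z)/12 - sin(3*z)/36.


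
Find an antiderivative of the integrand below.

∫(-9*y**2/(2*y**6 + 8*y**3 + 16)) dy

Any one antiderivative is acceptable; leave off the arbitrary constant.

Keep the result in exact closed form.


Answer: -3*atan(y**3/2 + 1)/4.


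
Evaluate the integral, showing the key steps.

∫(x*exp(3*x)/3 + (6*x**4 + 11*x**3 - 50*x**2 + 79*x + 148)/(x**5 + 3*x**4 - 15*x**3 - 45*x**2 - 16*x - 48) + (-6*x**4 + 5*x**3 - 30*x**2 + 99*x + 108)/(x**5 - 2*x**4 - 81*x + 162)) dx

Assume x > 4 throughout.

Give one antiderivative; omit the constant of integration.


Step 1. Rewrite: now ∫(x*exp(3*x)/3) dx + ∫((-6*x**4 + 5*x**3 - 30*x**2 + 99*x + 108)/(x**5 - 2*x**4 - 81*x + 162)) dx + ∫((6*x**4 + 11*x**3 - 50*x**2 + 79*x + 148)/(x**5 + 3*x**4 - 15*x**3 - 45*x**2 - 16*x - 48)) dx.
Step 2. Integrate ∫(x*exp(3*x)/3) dx by parts with u = x, dv = (exp(3*x)/3) dx, so v = exp(3*x)/9: now x*exp(3*x)/9 + ∫((-6*x**4 + 5*x**3 - 30*x**2 + 99*x + 108)/(x**5 - 2*x**4 - 81*x + 162)) dx + ∫((6*x**4 + 11*x**3 - 50*x**2 + 79*x + 148)/(x**5 + 3*x**4 - 15*x**3 - 45*x**2 - 16*x - 48)) dx + ∫(-exp(3*x)/9) dx.
Step 3. Evaluate the standard form: now x*exp(3*x)/9 - exp(3*x)/27 + ∫((-6*x**4 + 5*x**3 - 30*x**2 + 99*x + 108)/(x**5 - 2*x**4 - 81*x + 162)) dx + ∫((6*x**4 + 11*x**3 - 50*x**2 + 79*x + 148)/(x**5 + 3*x**4 - 15*x**3 - 45*x**2 - 16*x - 48)) dx.
Step 4. Decompose ∫((-6*x**4 + 5*x**3 - 30*x**2 + 99*x + 108)/(x**5 - 2*x**4 - 81*x + 162)) dx by partial fractions, (-6*x**4 + 5*x**3 - 30*x**2 + 99*x + 108)/(x**5 - 2*x**4 - 81*x + 162) = -3/(x**2 + 9) - 2/(x + 3) - 2/(x - 2) - 2/(x - 3): now x*exp(3*x)/9 - exp(3*x)/27 + ∫((6*x**4 + 11*x**3 - 50*x**2 + 79*x + 148)/(x**5 + 3*x**4 - 15*x**3 - 45*x**2 - 16*x - 48)) dx + ∫(-2/(x - 3)) dx + ∫(-2/(x - 2)) dx + ∫(-2/(x + 3)) dx + ∫(-3/(x**2 + 9)) dx.
Step 5. Evaluate the standard form [assuming x > -3]: now x*exp(3*x)/9 - exp(3*x)/27 - 2*log(x + 3) + ∫((6*x**4 + 11*x**3 - 50*x**2 + 79*x + 148)/(x**5 + 3*x**4 - 15*x**3 - 45*x**2 - 16*x - 48)) dx + ∫(-2/(x - 3)) dx + ∫(-2/(x - 2)) dx + ∫(-3/(x**2 + 9)) dx.
Step 6. Evaluate the standard form [assuming x > 2]: now x*exp(3*x)/9 - exp(3*x)/27 - 2*log(x - 2) - 2*log(x + 3) + ∫((6*x**4 + 11*x**3 - 50*x**2 + 79*x + 148)/(x**5 + 3*x**4 - 15*x**3 - 45*x**2 - 16*x - 48)) dx + ∫(-2/(x - 3)) dx + ∫(-3/(x**2 + 9)) dx.
Step 7. Evaluate the standard form [assuming x > 3]: now x*exp(3*x)/9 - exp(3*x)/27 - 2*log(x - 3) - 2*log(x - 2) - 2*log(x + 3) + ∫((6*x**4 + 11*x**3 - 50*x**2 + 79*x + 148)/(x**5 + 3*x**4 - 15*x**3 - 45*x**2 - 16*x - 48)) dx + ∫(-3/(x**2 + 9)) dx.
Step 8. Evaluate the standard form: now x*exp(3*x)/9 - exp(3*x)/27 - 2*log(x - 3) - 2*log(x - 2) - 2*log(x + 3) - atan(x/3) + ∫((6*x**4 + 11*x**3 - 50*x**2 + 79*x + 148)/(x**5 + 3*x**4 - 15*x**3 - 45*x**2 - 16*x - 48)) dx.
Step 9. Decompose ∫((6*x**4 + 11*x**3 - 50*x**2 + 79*x + 148)/(x**5 + 3*x**4 - 15*x**3 - 45*x**2 - 16*x - 48)) dx by partial fractions, (6*x**4 + 11*x**3 - 50*x**2 + 79*x + 148)/(x**5 + 3*x**4 - 15*x**3 - 45*x**2 - 16*x - 48) = -4/(x**2 + 1) - 1/(x + 4) + 5/(x + 3) + 2/(x - 4): now x*exp(3*x)/9 - exp(3*x)/27 - 2*log(x - 3) - 2*log(x - 2) - 2*log(x + 3) - atan(x/3) + ∫(2/(x - 4)) dx + ∫(5/(x + 3)) dx + ∫(-1/(x + 4)) dx + ∫(-4/(x**2 + 1)) dx.
Step 10. Evaluate the standard form [assuming x > -3]: now x*exp(3*x)/9 - exp(3*x)/27 - 2*log(x - 3) - 2*log(x - 2) + 3*log(x + 3) - atan(x/3) + ∫(2/(x - 4)) dx + ∫(-1/(x + 4)) dx + ∫(-4/(x**2 + 1)) dx.
Step 11. Evaluate the standard form [assuming x > -4]: now x*exp(3*x)/9 - exp(3*x)/27 - 2*log(x - 3) - 2*log(x - 2) + 3*log(x + 3) - log(x + 4) - atan(x/3) + ∫(2/(x - 4)) dx + ∫(-4/(x**2 + 1)) dx.
Step 12. Evaluate the standard form [assuming x > 4]: now x*exp(3*x)/9 - exp(3*x)/27 + 2*log(x - 4) - 2*log(x - 3) - 2*log(x - 2) + 3*log(x + 3) - log(x + 4) - atan(x/3) + ∫(-4/(x**2 + 1)) dx.
Step 13. Evaluate the standard form: now x*exp(3*x)/9 - exp(3*x)/27 + 2*log(x - 4) - 2*log(x - 3) - 2*log(x - 2) + 3*log(x + 3) - log(x + 4) - atan(x/3) - 4*atan(x).
Answer: x*exp(3*x)/9 - exp(3*x)/27 + 2*log(x - 4) - 2*log(x - 3) - 2*log(x - 2) + 3*log(x + 3) - log(x + 4) - atan(x/3) - 4*atan(x).


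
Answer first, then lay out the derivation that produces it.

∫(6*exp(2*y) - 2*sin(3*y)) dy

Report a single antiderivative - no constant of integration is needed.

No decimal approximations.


The answer is 3*exp(2*y) + 2*cos(3*y)/3.
Step 1. Rewrite: now ∫(6*exp(2*y)) dy + ∫(-2*sin(3*y)) dy.
Step 2. Evaluate the standard form: now 2*cos(3*y)/3 + ∫(6*exp(2*y)) dy.
Step 3. Evaluate the standard form: now 3*exp(2*y) + 2*cos(3*y)/3.
Answer: 3*exp(2*y) + 2*cos(3*y)/3.


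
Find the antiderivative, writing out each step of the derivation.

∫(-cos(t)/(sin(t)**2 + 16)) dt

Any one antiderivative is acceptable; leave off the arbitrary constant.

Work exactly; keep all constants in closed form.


Step 1. Substitute u = sin(t), turning ∫(-cos(t)/(sin(t)**2 + 16)) dt into ∫(-1/(u**2 + 16)) du: now ∫(-1/(u**2 + 16)) du.
Step 2. Evaluate the standard form: now -atan(u/4)/4.
Step 3. Substitute back u = sin(t): now -atan(sin(t)/4)/4.
Answer: -atan(sin(t)/4)/4.


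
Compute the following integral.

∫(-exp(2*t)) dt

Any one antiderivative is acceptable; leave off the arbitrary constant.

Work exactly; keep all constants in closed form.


Answer: -exp(2*t)/2.


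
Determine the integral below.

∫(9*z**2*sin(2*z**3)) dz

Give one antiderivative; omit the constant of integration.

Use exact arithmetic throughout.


Answer: -3*cos(2*z**3)/2.


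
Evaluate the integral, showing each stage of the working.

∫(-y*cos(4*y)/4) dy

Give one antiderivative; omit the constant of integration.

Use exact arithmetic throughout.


Step 1. Integrate ∫(-y*cos(4*y)/4) dy by parts with u = y, dv = (-cos(4*y)/4) dy, so v = -sin(4*y)/16: now -y*sin(4*y)/16 + ∫(sin(4*y)/16) dy.
Step 2. Evaluate the standard form: now -y*sin(4*y)/16 - cos(4*y)/64.
Answer: -y*sin(4*y)/16 - cos(4*y)/64.


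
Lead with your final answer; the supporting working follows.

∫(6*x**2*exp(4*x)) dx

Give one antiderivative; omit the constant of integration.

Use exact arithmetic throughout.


The answer is 3*x**2*exp(4*x)/2 - 3*x*exp(4*x)/4 + 3*exp(4*x)/16.
Step 1. Integrate ∫(6*x**2*exp(4*x)) dx by parts with u = x**2, dv = (6*exp(4*x)) dx, so v = 3*exp(4*x)/2: now 3*x**2*exp(4*x)/2 + ∫(-3*x*exp(4*x)) dx.
Step 2. Integrate ∫(-3*x*exp(4*x)) dx by parts with u = x, dv = (-3*exp(4*x)) dx, so v = -3*exp(4*x)/4: now 3*x**2*exp(4*x)/2 - 3*x*exp(4*x)/4 + ∫(3*exp(4*x)/4) dx.
Step 3. Evaluate the standard form: now 3*x**2*exp(4*x)/2 - 3*x*exp(4*x)/4 + 3*exp(4*x)/16.
Answer: 3*x**2*exp(4*x)/2 - 3*x*exp(4*x)/4 + 3*exp(4*x)/16.


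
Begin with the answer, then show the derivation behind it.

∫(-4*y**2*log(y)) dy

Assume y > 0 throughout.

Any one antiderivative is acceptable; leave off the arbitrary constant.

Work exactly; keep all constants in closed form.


The answer is -4*y**3*log(y)/3 + 4*y**3/9.
Step 1. Integrate ∫(-4*y**2*log(y)) dy by parts with u = log(y), dv = (-4*y**2) dy, so v = -4*y**3/3 [assuming y > 0]: now -4*y**3*log(y)/3 + ∫(4*y**2/3) dy.
Step 2. Evaluate the standard form: now -4*y**3*log(y)/3 + 4*y**3/9.
Answer: -4*y**3*log(y)/3 + 4*y**3/9.


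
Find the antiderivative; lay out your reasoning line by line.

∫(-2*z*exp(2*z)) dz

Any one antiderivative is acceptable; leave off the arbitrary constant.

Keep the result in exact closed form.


Step 1. Integrate ∫(-2*z*exp(2*z)) dz by parts with u = z, dv = (-2*exp(2*z)) dz, so v = -exp(2*z): now -z*exp(2*z) + ∫(exp(2*z)) dz.
Step 2. Evaluate the standard form: now -z*exp(2*z) + exp(2*z)/2.
Answer: -z*exp(2*z) + exp(2*z)/2.


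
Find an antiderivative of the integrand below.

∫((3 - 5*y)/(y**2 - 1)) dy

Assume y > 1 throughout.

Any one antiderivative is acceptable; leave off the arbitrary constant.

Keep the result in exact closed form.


Answer: -log(y - 1) - 4*log(y + 1).


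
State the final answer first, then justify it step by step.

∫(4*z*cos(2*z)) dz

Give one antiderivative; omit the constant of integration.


The answer is 2*z*sin(2*z) + cos(2*z).
Step 1. Integrate ∫(4*z*cos(2*z)) dz by parts with u = z, dv = (4*cos(2*z)) dz, so v = 2*sin(2*z): now 2*z*sin(2*z) + ∫(-2*sin(2*z)) dz.
Step 2. Evaluate the standard form: now 2*z*sin(2*z) + cos(2*z).
Answer: 2*z*sin(2*z) + cos(2*z).


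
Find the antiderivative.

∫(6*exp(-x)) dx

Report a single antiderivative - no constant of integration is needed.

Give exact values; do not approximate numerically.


Answer: -6*exp(-x).


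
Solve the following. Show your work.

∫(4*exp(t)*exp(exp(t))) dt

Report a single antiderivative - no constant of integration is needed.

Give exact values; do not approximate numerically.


Step 1. Substitute u = exp(t), turning ∫(4*exp(t)*exp(exp(t))) dt into ∫(4*exp(u)) du: now ∫(4*exp(u)) du.
Step 2. Evaluate the standard form: now 4*exp(u).
Step 3. Substitute back u = exp(t): now 4*exp(exp(t)).
Answer: 4*exp(exp(t)).


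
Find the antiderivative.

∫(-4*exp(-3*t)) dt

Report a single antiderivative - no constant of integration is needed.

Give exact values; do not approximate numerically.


Answer: 4*exp(-3*t)/3.


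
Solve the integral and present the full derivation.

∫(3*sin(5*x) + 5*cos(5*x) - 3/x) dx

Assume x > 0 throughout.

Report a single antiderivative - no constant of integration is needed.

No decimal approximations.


Step 1. Rewrite: now ∫(-3/x) dx + ∫(3*sin(5*x)) dx + ∫(5*cos(5*x)) dx.
Step 2. Evaluate the standard form: now -3*cos(5*x)/5 + ∫(-3/x) dx + ∫(5*cos(5*x)) dx.
Step 3. Evaluate the standard form [assuming x > 0]: now -3*log(x) - 3*cos(5*x)/5 + ∫(5*cos(5*x)) dx.
Step 4. Evaluate the standard form: now -3*log(x) + sin(5*x) - 3*cos(5*x)/5.
Answer: -3*log(x) + sin(5*x) - 3*cos(5*x)/5.


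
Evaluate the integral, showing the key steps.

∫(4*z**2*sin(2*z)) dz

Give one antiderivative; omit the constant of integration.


Step 1. Integrate ∫(4*z**2*sin(2*z)) dz by parts with u = z**2, dv = (4*sin(2*z)) dz, so v = -2*cos(2*z): now -2*z**2*cos(2*z) + ∫(4*z*cos(2*z)) dz.
Step 2. Integrate ∫(4*z*cos(2*z)) dz by parts with u = z, dv = (4*cos(2*z)) dz, so v = 2*sin(2*z): now -2*z**2*cos(2*z) + 2*z*sin(2*z) + ∫(-2*sin(2*z)) dz.
Step 3. Evaluate the standard form: now -2*z**2*cos(2*z) + 2*z*sin(2*z) + cos(2*z).
Answer: -2*z**2*cos(2*z) + 2*z*sin(2*z) + cos(2*z).


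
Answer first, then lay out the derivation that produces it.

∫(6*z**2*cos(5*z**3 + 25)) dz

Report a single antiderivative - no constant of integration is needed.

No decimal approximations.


The answer is 2*sin(5*z**3 + 25)/5.
Step 1. Substitute u = z**3 + 5, turning ∫(6*z**2*cos(5*z**3 + 25)) dz into ∫(2*cos(5*u)) du: now ∫(2*cos(5*u)) du.
Step 2. Evaluate the standard form: now 2*sin(5*u)/5.
Step 3. Substitute back u = z**3 + 5: now 2*sin(5*z**3 + 25)/5.
Answer: 2*sin(5*z**3 + 25)/5.


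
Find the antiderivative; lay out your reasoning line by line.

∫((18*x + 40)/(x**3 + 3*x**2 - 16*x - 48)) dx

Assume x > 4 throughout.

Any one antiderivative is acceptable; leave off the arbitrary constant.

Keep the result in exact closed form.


Step 1. Decompose ∫((18*x + 40)/(x**3 + 3*x**2 - 16*x - 48)) dx by partial fractions, (18*x + 40)/(x**3 + 3*x**2 - 16*x - 48) = -4/(x + 4) + 2/(x + 3) + 2/(x - 4): now ∫(2/(x - 4)) dx + ∫(2/(x + 3)) dx + ∫(-4/(x + 4)) dx.
Step 2. Evaluate the standard form [assuming x > -3]: now 2*log(x + 3) + ∫(2/(x - 4)) dx + ∫(-4/(x + 4)) dx.
Step 3. Evaluate the standard form [assuming x > 4]: now 2*log(x - 4) + 2*log(x + 3) + ∫(-4/(x + 4)) dx.
Step 4. Evaluate the standard form [assuming x > -4]: now 2*log(x - 4) + 2*log(x + 3) - 4*log(x + 4).
Answer: 2*log(x - 4) + 2*log(x + 3) - 4*log(x + 4).


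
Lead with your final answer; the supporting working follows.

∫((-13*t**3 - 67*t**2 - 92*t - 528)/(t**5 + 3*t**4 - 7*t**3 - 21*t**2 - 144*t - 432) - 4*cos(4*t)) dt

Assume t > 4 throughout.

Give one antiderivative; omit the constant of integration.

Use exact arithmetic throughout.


The answer is -2*log(t - 4) + 4*log(t + 3) - 2*log(t + 4) - sin(4*t) - atan(t/3)/3.
Step 1. Rewrite: now ∫((-13*t**3 - 67*t**2 - 92*t - 528)/(t**5 + 3*t**4 - 7*t**3 - 21*t**2 - 144*t - 432)) dt + ∫(-4*cos(4*t)) dt.
Step 2. Evaluate the standard form: now -sin(4*t) + ∫((-13*t**3 - 67*t**2 - 92*t - 528)/(t**5 + 3*t**4 - 7*t**3 - 21*t**2 - 144*t - 432)) dt.
Step 3. Decompose ∫((-13*t**3 - 67*t**2 - 92*t - 528)/(t**5 + 3*t**4 - 7*t**3 - 21*t**2 - 144*t - 432)) dt by partial fractions, (-13*t**3 - 67*t**2 - 92*t - 528)/(t**5 + 3*t**4 - 7*t**3 - 21*t**2 - 144*t - 432) = -1/(t**2 + 9) - 2/(t + 4) + 4/(t + 3) - 2/(t - 4): now -sin(4*t) + ∫(-2/(t - 4)) dt + ∫(4/(t + 3)) dt + ∫(-2/(t + 4)) dt + ∫(-1/(t**2 + 9)) dt.
Step 4. Evaluate the standard form [assuming t > -3]: now 4*log(t + 3) - sin(4*t) + ∫(-2/(t - 4)) dt + ∫(-2/(t + 4)) dt + ∫(-1/(t**2 + 9)) dt.
Step 5. Evaluate the standard form [assuming t > -4]: now 4*log(t + 3) - 2*log(t + 4) - sin(4*t) + ∫(-2/(t - 4)) dt + ∫(-1/(t**2 + 9)) dt.
Step 6. Evaluate the standard form [assuming t > 4]: now -2*log(t - 4) + 4*log(t + 3) - 2*log(t + 4) - sin(4*t) + ∫(-1/(t**2 + 9)) dt.
Step 7. Evaluate the standard form: now -2*log(t - 4) + 4*log(t + 3) - 2*log(t + 4) - sin(4*t) - atan(t/3)/3.
Answer: -2*log(t - 4) + 4*log(t + 3) - 2*log(t + 4) - sin(4*t) - atan(t/3)/3.


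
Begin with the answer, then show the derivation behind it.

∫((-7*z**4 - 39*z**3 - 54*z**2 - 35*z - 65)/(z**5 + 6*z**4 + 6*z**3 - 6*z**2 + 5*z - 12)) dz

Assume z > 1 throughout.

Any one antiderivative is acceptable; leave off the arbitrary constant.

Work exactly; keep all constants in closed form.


The answer is -5*log(z - 1) - log(z + 3) - log(z + 4) + atan(z).
Step 1. Decompose ∫((-7*z**4 - 39*z**3 - 54*z**2 - 35*z - 65)/(z**5 + 6*z**4 + 6*z**3 - 6*z**2 + 5*z - 12)) dz by partial fractions, (-7*z**4 - 39*z**3 - 54*z**2 - 35*z - 65)/(z**5 + 6*z**4 + 6*z**3 - 6*z**2 + 5*z - 12) = 1/(z**2 + 1) - 1/(z + 4) - 1/(z + 3) - 5/(z - 1): now ∫(-5/(z - 1)) dz + ∫(-1/(z + 3)) dz + ∫(-1/(z + 4)) dz + ∫(1/(z**2 + 1)) dz.
Step 2. Evaluate the standard form [assuming z > -4]: now -log(z + 4) + ∫(-5/(z - 1)) dz + ∫(-1/(z + 3)) dz + ∫(1/(z**2 + 1)) dz.
Step 3. Evaluate the standard form [assuming z > -3]: now -log(z + 3) - log(z + 4) + ∫(-5/(z - 1)) dz + ∫(1/(z**2 + 1)) dz.
Step 4. Evaluate the standard form [assuming z > 1]: now -5*log(z - 1) - log(z + 3) - log(z + 4) + ∫(1/(z**2 + 1)) dz.
Step 5. Evaluate the standard form: now -5*log(z - 1) - log(z + 3) - log(z + 4) + atan(z).
Answer: -5*log(z - 1) - log(z + 3) - log(z + 4) + atan(z).


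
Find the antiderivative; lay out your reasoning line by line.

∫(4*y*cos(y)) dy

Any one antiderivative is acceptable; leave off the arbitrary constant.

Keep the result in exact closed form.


Step 1. Integrate ∫(4*y*cos(y)) dy by parts with u = y, dv = (4*cos(y)) dy, so v = 4*sin(y): now 4*y*sin(y) + ∫(-4*sin(y)) dy.
Step 2. Evaluate the standard form: now 4*y*sin(y) + 4*cos(y).
Answer: 4*y*sin(y) + 4*cos(y).


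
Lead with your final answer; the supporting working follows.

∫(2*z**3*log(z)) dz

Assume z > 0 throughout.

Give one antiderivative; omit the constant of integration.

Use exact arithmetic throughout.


The answer is z**4*log(z)/2 - z**4/8.
Step 1. Integrate ∫(2*z**3*log(z)) dz by parts with u = log(z), dv = (2*z**3) dz, so v = z**4/2 [assuming z > 0]: now z**4*log(z)/2 + ∫(-z**3/2) dz.
Step 2. Evaluate the standard form: now z**4*log(z)/2 - z**4/8.
Answer: z**4*log(z)/2 - z**4/8.


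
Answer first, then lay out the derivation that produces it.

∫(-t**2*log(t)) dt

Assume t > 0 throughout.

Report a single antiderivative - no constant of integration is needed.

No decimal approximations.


The answer is -t**3*log(t)/3 + t**3/9.
Step 1. Integrate ∫(-t**2*log(t)) dt by parts with u = log(t), dv = (-t**2) dt, so v = -t**3/3 [assuming t > 0]: now -t**3*log(t)/3 + ∫(t**2/3) dt.
Step 2. Evaluate the standard form: now -t**3*log(t)/3 + t**3/9.
Answer: -t**3*log(t)/3 + t**3/9.


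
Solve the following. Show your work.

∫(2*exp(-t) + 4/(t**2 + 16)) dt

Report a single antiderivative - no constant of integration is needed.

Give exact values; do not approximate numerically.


Step 1. Rewrite: now ∫(4/(t**2 + 16)) dt + ∫(2*exp(-t)) dt.
Step 2. Evaluate the standard form: now ∫(4/(t**2 + 16)) dt - 2*exp(-t).
Step 3. Evaluate the standard form: now atan(t/4) - 2*exp(-t).
Answer: atan(t/4) - 2*exp(-t).


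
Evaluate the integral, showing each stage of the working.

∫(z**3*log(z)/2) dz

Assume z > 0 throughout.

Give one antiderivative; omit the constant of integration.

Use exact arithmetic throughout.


Step 1. Integrate ∫(z**3*log(z)/2) dz by parts with u = log(z), dv = (z**3/2) dz, so v = z**4/8 [assuming z > 0]: now z**4*log(z)/8 + ∫(-z**3/8) dz.
Step 2. Evaluate the standard form: now z**4*log(z)/8 - z**4/32.
Answer: z**4*log(z)/8 - z**4/32.


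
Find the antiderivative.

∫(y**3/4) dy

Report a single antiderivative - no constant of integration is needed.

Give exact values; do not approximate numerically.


Answer: y**4/16.


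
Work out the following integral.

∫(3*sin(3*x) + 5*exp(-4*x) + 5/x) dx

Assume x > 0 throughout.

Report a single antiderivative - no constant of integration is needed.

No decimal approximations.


Answer: 5*log(x) - cos(3*x) - 5*exp(-4*x)/4.


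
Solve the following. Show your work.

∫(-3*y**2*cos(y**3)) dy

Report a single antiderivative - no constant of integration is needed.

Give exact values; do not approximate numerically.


Step 1. Substitute u = y**3, turning ∫(-3*y**2*cos(y**3)) dy into ∫(-cos(u)) du: now ∫(-cos(u)) du.
Step 2. Evaluate the standard form: now -sin(u).
Step 3. Substitute back u = y**3: now -sin(y**3).
Answer: -sin(y**3).


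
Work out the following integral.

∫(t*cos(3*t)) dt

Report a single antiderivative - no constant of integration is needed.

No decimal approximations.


Answer: t*sin(3*t)/3 + cos(3*t)/9.


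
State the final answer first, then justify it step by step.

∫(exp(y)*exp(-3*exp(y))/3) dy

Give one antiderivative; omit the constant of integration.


The answer is -exp(-3*exp(y))/9.
Step 1. Substitute u = exp(y), turning ∫(exp(y)*exp(-3*exp(y))/3) dy into ∫(exp(-3*u)/3) du: now ∫(exp(-3*u)/3) du.
Step 2. Evaluate the standard form: now -exp(-3*u)/9.
Step 3. Substitute back u = exp(y): now -exp(-3*exp(y))/9.
Answer: -exp(-3*exp(y))/9.


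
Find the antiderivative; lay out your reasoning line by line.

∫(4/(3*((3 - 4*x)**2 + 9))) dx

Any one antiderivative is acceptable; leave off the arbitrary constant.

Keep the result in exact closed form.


Step 1. Substitute u = 3 - 4*x, turning ∫(4/(3*((3 - 4*x)**2 + 9))) dx into ∫(-1/(3*(u**2 + 9))) du: now ∫(-1/(3*(u**2 + 9))) du.
Step 2. Evaluate the standard form: now -atan(u/3)/9.
Step 3. Substitute back u = 3 - 4*x: now atan(4*x/3 - 1)/9.
Answer: atan(4*x/3 - 1)/9.


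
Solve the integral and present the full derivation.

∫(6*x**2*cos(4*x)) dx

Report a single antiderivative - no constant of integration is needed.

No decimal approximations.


Step 1. Integrate ∫(6*x**2*cos(4*x)) dx by parts with u = x**2, dv = (6*cos(4*x)) dx, so v = 3*sin(4*x)/2: now 3*x**2*sin(4*x)/2 + ∫(-3*x*sin(4*x)) dx.
Step 2. Integrate ∫(-3*x*sin(4*x)) dx by parts with u = x, dv = (-3*sin(4*x)) dx, so v = 3*cos(4*x)/4: now 3*x**2*sin(4*x)/2 + 3*x*cos(4*x)/4 + ∫(-3*cos(4*x)/4) dx.
Step 3. Evaluate the standard form: now 3*x**2*sin(4*x)/2 + 3*x*cos(4*x)/4 - 3*sin(4*x)/16.
Answer: 3*x**2*sin(4*x)/2 + 3*x*cos(4*x)/4 - 3*sin(4*x)/16.


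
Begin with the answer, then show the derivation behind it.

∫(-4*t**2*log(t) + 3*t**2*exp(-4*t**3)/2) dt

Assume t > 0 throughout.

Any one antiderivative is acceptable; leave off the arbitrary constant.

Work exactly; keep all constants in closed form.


The answer is -4*t**3*log(t)/3 + 4*t**3/9 - exp(-4*t**3)/8.
Step 1. Rewrite: now ∫(3*t**2*exp(-4*t**3)/2) dt + ∫(-4*t**2*log(t)) dt.
Step 2. Integrate ∫(-4*t**2*log(t)) dt by parts with u = log(t), dv = (-4*t**2) dt, so v = -4*t**3/3 [assuming t > 0]: now -4*t**3*log(t)/3 + ∫(4*t**2/3) dt + ∫(3*t**2*exp(-4*t**3)/2) dt.
Step 3. Evaluate the standard form: now -4*t**3*log(t)/3 + 4*t**3/9 + ∫(3*t**2*exp(-4*t**3)/2) dt.
Step 4. Substitute u = t**3, turning ∫(3*t**2*exp(-4*t**3)/2) dt into ∫(exp(-4*u)/2) du: now -4*t**3*log(t)/3 + 4*t**3/9 + ∫(exp(-4*u)/2) du.
Step 5. Evaluate the standard form: now -4*t**3*log(t)/3 + 4*t**3/9 - exp(-4*u)/8.
Step 6. Substitute back u = t**3: now -4*t**3*log(t)/3 + 4*t**3/9 - exp(-4*t**3)/8.
Answer: -4*t**3*log(t)/3 + 4*t**3/9 - exp(-4*t**3)/8.


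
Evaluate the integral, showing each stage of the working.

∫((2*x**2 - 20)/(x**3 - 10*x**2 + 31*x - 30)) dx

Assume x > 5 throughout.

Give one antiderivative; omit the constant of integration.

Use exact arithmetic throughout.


Step 1. Decompose ∫((2*x**2 - 20)/(x**3 - 10*x**2 + 31*x - 30)) dx by partial fractions, (2*x**2 - 20)/(x**3 - 10*x**2 + 31*x - 30) = -4/(x - 2) + 1/(x - 3) + 5/(x - 5): now ∫(5/(x - 5)) dx + ∫(1/(x - 3)) dx + ∫(-4/(x - 2)) dx.
Step 2. Evaluate the standard form [assuming x > 5]: now 5*log(x - 5) + ∫(1/(x - 3)) dx + ∫(-4/(x - 2)) dx.
Step 3. Evaluate the standard form [assuming x > 2]: now 5*log(x - 5) - 4*log(x - 2) + ∫(1/(x - 3)) dx.
Step 4. Evaluate the standard form [assuming x > 3]: now 5*log(x - 5) + log(x - 3) - 4*log(x - 2).
Answer: 5*log(x - 5) + log(x - 3) - 4*log(x - 2).


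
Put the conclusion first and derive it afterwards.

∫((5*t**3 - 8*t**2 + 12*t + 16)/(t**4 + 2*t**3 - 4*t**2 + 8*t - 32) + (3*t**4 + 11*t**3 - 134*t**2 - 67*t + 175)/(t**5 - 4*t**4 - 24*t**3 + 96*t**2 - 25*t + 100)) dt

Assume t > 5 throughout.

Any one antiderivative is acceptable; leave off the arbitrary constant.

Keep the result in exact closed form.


The answer is -log(t - 5) + 5*log(t - 4) + log(t - 2) + 4*log(t + 4) - log(t + 5) - 2*atan(t/2) + 3*atan(t).
Step 1. Rewrite: now ∫((5*t**3 - 8*t**2 + 12*t + 16)/(t**4 + 2*t**3 - 4*t**2 + 8*t - 32)) dt + ∫((3*t**4 + 11*t**3 - 134*t**2 - 67*t + 175)/(t**5 - 4*t**4 - 24*t**3 + 96*t**2 - 25*t + 100)) dt.
Step 2. Decompose ∫((3*t**4 + 11*t**3 - 134*t**2 - 67*t + 175)/(t**5 - 4*t**4 - 24*t**3 + 96*t**2 - 25*t + 100)) dt by partial fractions, (3*t**4 + 11*t**3 - 134*t**2 - 67*t + 175)/(t**5 - 4*t**4 - 24*t**3 + 96*t**2 - 25*t + 100) = 3/(t**2 + 1) - 1/(t + 5) + 5/(t - 4) - 1/(t - 5): now ∫((5*t**3 - 8*t**2 + 12*t + 16)/(t**4 + 2*t**3 - 4*t**2 + 8*t - 32)) dt + ∫(-1/(t - 5)) dt + ∫(5/(t - 4)) dt + ∫(-1/(t + 5)) dt + ∫(3/(t**2 + 1)) dt.
Step 3. Evaluate the standard form [assuming t > 5]: now -log(t - 5) + ∫((5*t**3 - 8*t**2 + 12*t + 16)/(t**4 + 2*t**3 - 4*t**2 + 8*t - 32)) dt + ∫(5/(t - 4)) dt + ∫(-1/(t + 5)) dt + ∫(3/(t**2 + 1)) dt.
Step 4. Evaluate the standard form [assuming t > 4]: now -log(t - 5) + 5*log(t - 4) + ∫((5*t**3 - 8*t**2 + 12*t + 16)/(t**4 + 2*t**3 - 4*t**2 + 8*t - 32)) dt + ∫(-1/(t + 5)) dt + ∫(3/(t**2 + 1)) dt.
Step 5. Evaluate the standard form [assuming t > -5]: now -log(t - 5) + 5*log(t - 4) - log(t + 5) + ∫((5*t**3 - 8*t**2 + 12*t + 16)/(t**4 + 2*t**3 - 4*t**2 + 8*t - 32)) dt + ∫(3/(t**2 + 1)) dt.
Step 6. Evaluate the standard form: now -log(t - 5) + 5*log(t - 4) - log(t + 5) + 3*atan(t) + ∫((5*t**3 - 8*t**2 + 12*t + 16)/(t**4 + 2*t**3 - 4*t**2 + 8*t - 32)) dt.
Step 7. Decompose ∫((5*t**3 - 8*t**2 + 12*t + 16)/(t**4 + 2*t**3 - 4*t**2 + 8*t - 32)) dt by partial fractions, (5*t**3 - 8*t**2 + 12*t + 16)/(t**4 + 2*t**3 - 4*t**2 + 8*t - 32) = -4/(t**2 + 4) + 4/(t + 4) + 1/(t - 2): now -log(t - 5) + 5*log(t - 4) - log(t + 5) + 3*atan(t) + ∫(1/(t - 2)) dt + ∫(4/(t + 4)) dt + ∫(-4/(t**2 + 4)) dt.
Step 8. Evaluate the standard form [assuming t > 2]: now -log(t - 5) + 5*log(t - 4) + log(t - 2) - log(t + 5) + 3*atan(t) + ∫(4/(t + 4)) dt + ∫(-4/(t**2 + 4)) dt.
Step 9. Evaluate the standard form [assuming t > -4]: now -log(t - 5) + 5*log(t - 4) + log(t - 2) + 4*log(t + 4) - log(t + 5) + 3*atan(t) + ∫(-4/(t**2 + 4)) dt.
Step 10. Evaluate the standard form: now -log(t - 5) + 5*log(t - 4) + log(t - 2) + 4*log(t + 4) - log(t + 5) - 2*atan(t/2) + 3*atan(t).
Answer: -log(t - 5) + 5*log(t - 4) + log(t - 2) + 4*log(t + 4) - log(t + 5) - 2*atan(t/2) + 3*atan(t).


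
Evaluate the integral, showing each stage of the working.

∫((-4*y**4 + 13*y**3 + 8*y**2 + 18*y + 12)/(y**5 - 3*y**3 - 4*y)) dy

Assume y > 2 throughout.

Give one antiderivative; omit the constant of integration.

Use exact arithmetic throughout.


Step 1. Decompose ∫((-4*y**4 + 13*y**3 + 8*y**2 + 18*y + 12)/(y**5 - 3*y**3 - 4*y)) dy by partial fractions, (-4*y**4 + 13*y**3 + 8*y**2 + 18*y + 12)/(y**5 - 3*y**3 - 4*y) = -1/(y**2 + 1) - 4/(y + 2) + 3/(y - 2) - 3/y: now ∫(-3/y) dy + ∫(3/(y - 2)) dy + ∫(-4/(y + 2)) dy + ∫(-1/(y**2 + 1)) dy.
Step 2. Evaluate the standard form [assuming y > 0]: now -3*log(y) + ∫(3/(y - 2)) dy + ∫(-4/(y + 2)) dy + ∫(-1/(y**2 + 1)) dy.
Step 3. Evaluate the standard form [assuming y > -2]: now -3*log(y) - 4*log(y + 2) + ∫(3/(y - 2)) dy + ∫(-1/(y**2 + 1)) dy.
Step 4. Evaluate the standard form [assuming y > 2]: now -3*log(y) + 3*log(y - 2) - 4*log(y + 2) + ∫(-1/(y**2 + 1)) dy.
Step 5. Evaluate the standard form: now -3*log(y) + 3*log(y - 2) - 4*log(y + 2) - atan(y).
Answer: -3*log(y) + 3*log(y - 2) - 4*log(y + 2) - atan(y).


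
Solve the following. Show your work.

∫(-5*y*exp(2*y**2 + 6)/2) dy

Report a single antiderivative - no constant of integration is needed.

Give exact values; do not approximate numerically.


Step 1. Substitute u = y**2 + 3, turning ∫(-5*y*exp(2*y**2 + 6)/2) dy into ∫(-5*exp(2*u)/4) du: now ∫(-5*exp(2*u)/4) du.
Step 2. Evaluate the standard form: now -5*exp(2*u)/8.
Step 3. Substitute back u = y**2 + 3: now -5*exp(2*y**2 + 6)/8.
Answer: -5*exp(2*y**2 + 6)/8.


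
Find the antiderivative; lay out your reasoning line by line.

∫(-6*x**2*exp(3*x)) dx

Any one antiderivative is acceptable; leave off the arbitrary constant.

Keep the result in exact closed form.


Step 1. Integrate ∫(-6*x**2*exp(3*x)) dx by parts with u = x**2, dv = (-6*exp(3*x)) dx, so v = -2*exp(3*x): now -2*x**2*exp(3*x) + ∫(4*x*exp(3*x)) dx.
Step 2. Integrate ∫(4*x*exp(3*x)) dx by parts with u = x, dv = (4*exp(3*x)) dx, so v = 4*exp(3*x)/3: now -2*x**2*exp(3*x) + 4*x*exp(3*x)/3 + ∫(-4*exp(3*x)/3) dx.
Step 3. Evaluate the standard form: now -2*x**2*exp(3*x) + 4*x*exp(3*x)/3 - 4*exp(3*x)/9.
Answer: -2*x**2*exp(3*x) + 4*x*exp(3*x)/3 - 4*exp(3*x)/9.


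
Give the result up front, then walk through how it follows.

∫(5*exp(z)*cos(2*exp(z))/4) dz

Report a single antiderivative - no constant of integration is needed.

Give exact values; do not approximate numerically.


The answer is 5*sin(2*exp(z))/8.
Step 1. Substitute u = exp(z), turning ∫(5*exp(z)*cos(2*exp(z))/4) dz into ∫(5*cos(2*u)/4) du: now ∫(5*cos(2*u)/4) du.
Step 2. Evaluate the standard form: now 5*sin(2*u)/8.
Step 3. Substitute back u = exp(z): now 5*sin(2*exp(z))/8.
Answer: 5*sin(2*exp(z))/8.


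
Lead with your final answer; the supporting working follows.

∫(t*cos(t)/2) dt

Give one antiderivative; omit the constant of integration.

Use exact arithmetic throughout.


The answer is t*sin(t)/2 + cos(t)/2.
Step 1. Integrate ∫(t*cos(t)/2) dt by parts with u = t, dv = (cos(t)/2) dt, so v = sin(t)/2: now t*sin(t)/2 + ∫(-sin(t)/2) dt.
Step 2. Evaluate the standard form: now t*sin(t)/2 + cos(t)/2.
Answer: t*sin(t)/2 + cos(t)/2.


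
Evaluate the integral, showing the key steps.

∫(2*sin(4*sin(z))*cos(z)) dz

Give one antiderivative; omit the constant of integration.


Step 1. Substitute u = sin(z), turning ∫(2*sin(4*sin(z))*cos(z)) dz into ∫(2*sin(4*u)) du: now ∫(2*sin(4*u)) du.
Step 2. Evaluate the standard form: now -cos(4*u)/2.
Step 3. Substitute back u = sin(z): now -cos(4*sin(z))/2.
Answer: -cos(4*sin(z))/2.


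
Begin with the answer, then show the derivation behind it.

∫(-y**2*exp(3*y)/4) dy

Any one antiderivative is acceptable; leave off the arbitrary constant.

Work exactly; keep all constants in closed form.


The answer is -y**2*exp(3*y)/12 + y*exp(3*y)/18 - exp(3*y)/54.
Step 1. Integrate ∫(-y**2*exp(3*y)/4) dy by parts with u = y**2, dv = (-exp(3*y)/4) dy, so v = -exp(3*y)/12: now -y**2*exp(3*y)/12 + ∫(y*exp(3*y)/6) dy.
Step 2. Integrate ∫(y*exp(3*y)/6) dy by parts with u = y, dv = (exp(3*y)/6) dy, so v = exp(3*y)/18: now -y**2*exp(3*y)/12 + y*exp(3*y)/18 + ∫(-exp(3*y)/18) dy.
Step 3. Evaluate the standard form: now -y**2*exp(3*y)/12 + y*exp(3*y)/18 - exp(3*y)/54.
Answer: -y**2*exp(3*y)/12 + y*exp(3*y)/18 - exp(3*y)/54.


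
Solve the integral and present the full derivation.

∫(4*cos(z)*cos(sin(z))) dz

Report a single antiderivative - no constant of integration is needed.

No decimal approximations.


Step 1. Substitute u = sin(z), turning ∫(4*cos(z)*cos(sin(z))) dz into ∫(4*cos(u)) du: now ∫(4*cos(u)) du.
Step 2. Evaluate the standard form: now 4*sin(u).
Step 3. Substitute back u = sin(z): now 4*sin(sin(z)).
Answer: 4*sin(sin(z)).


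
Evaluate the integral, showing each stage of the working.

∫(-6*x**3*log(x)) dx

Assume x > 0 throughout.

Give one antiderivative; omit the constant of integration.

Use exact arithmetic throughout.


Step 1. Integrate ∫(-6*x**3*log(x)) dx by parts with u = log(x), dv = (-6*x**3) dx, so v = -3*x**4/2 [assuming x > 0]: now -3*x**4*log(x)/2 + ∫(3*x**3/2) dx.
Step 2. Evaluate the standard form: now -3*x**4*log(x)/2 + 3*x**4/8.
Answer: -3*x**4*log(x)/2 + 3*x**4/8.


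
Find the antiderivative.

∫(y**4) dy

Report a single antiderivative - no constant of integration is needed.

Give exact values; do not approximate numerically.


Answer: y**5/5.


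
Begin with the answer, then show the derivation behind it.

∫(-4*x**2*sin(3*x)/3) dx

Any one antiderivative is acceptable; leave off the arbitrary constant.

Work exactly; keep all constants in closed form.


The answer is 4*x**2*cos(3*x)/9 - 8*x*sin(3*x)/27 - 8*cos(3*x)/81.
Step 1. Integrate ∫(-4*x**2*sin(3*x)/3) dx by parts with u = x**2, dv = (-4*sin(3*x)/3) dx, so v = 4*cos(3*x)/9: now 4*x**2*cos(3*x)/9 + ∫(-8*x*cos(3*x)/9) dx.
Step 2. Integrate ∫(-8*x*cos(3*x)/9) dx by parts with u = x, dv = (-8*cos(3*x)/9) dx, so v = -8*sin(3*x)/27: now 4*x**2*cos(3*x)/9 - 8*x*sin(3*x)/27 + ∫(8*sin(3*x)/27) dx.
Step 3. Evaluate the standard form: now 4*x**2*cos(3*x)/9 - 8*x*sin(3*x)/27 - 8*cos(3*x)/81.
Answer: 4*x**2*cos(3*x)/9 - 8*x*sin(3*x)/27 - 8*cos(3*x)/81.


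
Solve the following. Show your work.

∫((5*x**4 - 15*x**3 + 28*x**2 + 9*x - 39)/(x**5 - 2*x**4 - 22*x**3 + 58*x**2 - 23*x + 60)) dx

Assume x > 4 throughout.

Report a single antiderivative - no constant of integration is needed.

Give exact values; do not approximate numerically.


Step 1. Decompose ∫((5*x**4 - 15*x**3 + 28*x**2 + 9*x - 39)/(x**5 - 2*x**4 - 22*x**3 + 58*x**2 - 23*x + 60)) dx by partial fractions, (5*x**4 - 15*x**3 + 28*x**2 + 9*x - 39)/(x**5 - 2*x**4 - 22*x**3 + 58*x**2 - 23*x + 60) = -1/(x**2 + 1) + 3/(x + 5) - 3/(x - 3) + 5/(x - 4): now ∫(5/(x - 4)) dx + ∫(-3/(x - 3)) dx + ∫(3/(x + 5)) dx + ∫(-1/(x**2 + 1)) dx.
Step 2. Evaluate the standard form [assuming x > 3]: now -3*log(x - 3) + ∫(5/(x - 4)) dx + ∫(3/(x + 5)) dx + ∫(-1/(x**2 + 1)) dx.
Step 3. Evaluate the standard form [assuming x > -5]: now -3*log(x - 3) + 3*log(x + 5) + ∫(5/(x - 4)) dx + ∫(-1/(x**2 + 1)) dx.
Step 4. Evaluate the standard form [assuming x > 4]: now 5*log(x - 4) - 3*log(x - 3) + 3*log(x + 5) + ∫(-1/(x**2 + 1)) dx.
Step 5. Evaluate the standard form: now 5*log(x - 4) - 3*log(x - 3) + 3*log(x + 5) - atan(x).
Answer: 5*log(x - 4) - 3*log(x - 3) + 3*log(x + 5) - atan(x).


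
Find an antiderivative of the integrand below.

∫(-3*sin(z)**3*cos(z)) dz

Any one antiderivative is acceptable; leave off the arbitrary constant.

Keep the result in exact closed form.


Answer: -3*sin(z)**4/4.


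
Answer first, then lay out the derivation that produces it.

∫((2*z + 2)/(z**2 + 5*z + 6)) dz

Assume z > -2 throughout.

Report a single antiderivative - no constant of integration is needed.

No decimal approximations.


The answer is -2*log(z + 2) + 4*log(z + 3).
Step 1. Decompose ∫((2*z + 2)/(z**2 + 5*z + 6)) dz by partial fractions, (2*z + 2)/(z**2 + 5*z + 6) = 4/(z + 3) - 2/(z + 2): now ∫(-2/(z + 2)) dz + ∫(4/(z + 3)) dz.
Step 2. Evaluate the standard form [assuming z > -3]: now 4*log(z + 3) + ∫(-2/(z + 2)) dz.
Step 3. Evaluate the standard form [assuming z > -2]: now -2*log(z + 2) + 4*log(z + 3).
Answer: -2*log(z + 2) + 4*log(z + 3).


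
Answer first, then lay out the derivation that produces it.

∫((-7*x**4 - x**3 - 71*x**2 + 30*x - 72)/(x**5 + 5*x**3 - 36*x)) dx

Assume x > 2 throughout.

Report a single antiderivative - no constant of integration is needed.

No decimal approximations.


The answer is 2*log(x) - 4*log(x - 2) - 5*log(x + 2) - atan(x/3).
Step 1. Decompose ∫((-7*x**4 - x**3 - 71*x**2 + 30*x - 72)/(x**5 + 5*x**3 - 36*x)) dx by partial fractions, (-7*x**4 - x**3 - 71*x**2 + 30*x - 72)/(x**5 + 5*x**3 - 36*x) = -3/(x**2 + 9) - 5/(x + 2) - 4/(x - 2) + 2/x: now ∫(2/x) dx + ∫(-4/(x - 2)) dx + ∫(-5/(x + 2)) dx + ∫(-3/(x**2 + 9)) dx.
Step 2. Evaluate the standard form [assuming x > 0]: now 2*log(x) + ∫(-4/(x - 2)) dx + ∫(-5/(x + 2)) dx + ∫(-3/(x**2 + 9)) dx.
Step 3. Evaluate the standard form [assuming x > 2]: now 2*log(x) - 4*log(x - 2) + ∫(-5/(x + 2)) dx + ∫(-3/(x**2 + 9)) dx.
Step 4. Evaluate the standard form [assuming x > -2]: now 2*log(x) - 4*log(x - 2) - 5*log(x + 2) + ∫(-3/(x**2 + 9)) dx.
Step 5. Evaluate the standard form: now 2*log(x) - 4*log(x - 2) - 5*log(x + 2) - atan(x/3).
Answer: 2*log(x) - 4*log(x - 2) - 5*log(x + 2) - atan(x/3).


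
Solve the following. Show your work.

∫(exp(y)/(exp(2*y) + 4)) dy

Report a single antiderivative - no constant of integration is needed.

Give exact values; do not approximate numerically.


Step 1. Substitute u = exp(y), turning ∫(exp(y)/(exp(2*y) + 4)) dy into ∫(1/(u**2 + 4)) du: now ∫(1/(u**2 + 4)) du.
Step 2. Evaluate the standard form: now atan(u/2)/2.
Step 3. Substitute back u = exp(y): now atan(exp(y)/2)/2.
Answer: atan(exp(y)/2)/2.


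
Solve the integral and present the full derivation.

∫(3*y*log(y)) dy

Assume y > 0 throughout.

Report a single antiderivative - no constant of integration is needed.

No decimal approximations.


Step 1. Integrate ∫(3*y*log(y)) dy by parts with u = log(y), dv = (3*y) dy, so v = 3*y**2/2 [assuming y > 0]: now 3*y**2*log(y)/2 + ∫(-3*y/2) dy.
Step 2. Evaluate the standard form: now 3*y**2*log(y)/2 - 3*y**2/4.
Answer: 3*y**2*log(y)/2 - 3*y**2/4.


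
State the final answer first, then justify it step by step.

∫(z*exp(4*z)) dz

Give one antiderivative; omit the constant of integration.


The answer is z*exp(4*z)/4 - exp(4*z)/16.
Step 1. Integrate ∫(z*exp(4*z)) dz by parts with u = z, dv = (exp(4*z)) dz, so v = exp(4*z)/4: now z*exp(4*z)/4 + ∫(-exp(4*z)/4) dz.
Step 2. Evaluate the standard form: now z*exp(4*z)/4 - exp(4*z)/16.
Answer: z*exp(4*z)/4 - exp(4*z)/16.


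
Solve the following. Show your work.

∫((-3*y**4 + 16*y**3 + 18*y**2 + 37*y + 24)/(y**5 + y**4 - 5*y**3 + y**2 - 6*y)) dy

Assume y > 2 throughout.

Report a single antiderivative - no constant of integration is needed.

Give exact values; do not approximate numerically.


Step 1. Decompose ∫((-3*y**4 + 16*y**3 + 18*y**2 + 37*y + 24)/(y**5 + y**4 - 5*y**3 + y**2 - 6*y)) dy by partial fractions, (-3*y**4 + 16*y**3 + 18*y**2 + 37*y + 24)/(y**5 + y**4 - 5*y**3 + y**2 - 6*y) = -3/(y**2 + 1) - 4/(y + 3) + 5/(y - 2) - 4/y: now ∫(-4/y) dy + ∫(5/(y - 2)) dy + ∫(-4/(y + 3)) dy + ∫(-3/(y**2 + 1)) dy.
Step 2. Evaluate the standard form [assuming y > 0]: now -4*log(y) + ∫(5/(y - 2)) dy + ∫(-4/(y + 3)) dy + ∫(-3/(y**2 + 1)) dy.
Step 3. Evaluate the standard form [assuming y > -3]: now -4*log(y) - 4*log(y + 3) + ∫(5/(y - 2)) dy + ∫(-3/(y**2 + 1)) dy.
Step 4. Evaluate the standard form [assuming y > 2]: now -4*log(y) + 5*log(y - 2) - 4*log(y + 3) + ∫(-3/(y**2 + 1)) dy.
Step 5. Evaluate the standard form: now -4*log(y) + 5*log(y - 2) - 4*log(y + 3) - 3*atan(y).
Answer: -4*log(y) + 5*log(y - 2) - 4*log(y + 3) - 3*atan(y).


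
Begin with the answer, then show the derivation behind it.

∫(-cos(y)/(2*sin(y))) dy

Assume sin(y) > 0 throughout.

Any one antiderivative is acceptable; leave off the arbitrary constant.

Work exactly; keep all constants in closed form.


The answer is -log(sin(y))/2.
Step 1. Substitute u = sin(y), turning ∫(-cos(y)/(2*sin(y))) dy into ∫(-1/(2*u)) du: now ∫(-1/(2*u)) du.
Step 2. Evaluate the standard form [assuming u > 0]: now -log(u)/2.
Step 3. Substitute back u = sin(y): now -log(sin(y))/2.
Answer: -log(sin(y))/2.
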